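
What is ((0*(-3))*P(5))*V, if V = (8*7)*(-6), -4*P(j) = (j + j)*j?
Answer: 0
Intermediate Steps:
P(j) = -j²/2 (P(j) = -(j + j)*j/4 = -2*j*j/4 = -j²/2)
V = -336 (V = 56*(-6) = -336)
((0*(-3))*P(5))*V = ((0*(-3))*(-½*5²))*(-336) = (0*(-½*25))*(-336) = (0*(-25/2))*(-336) = 0*(-336) = 0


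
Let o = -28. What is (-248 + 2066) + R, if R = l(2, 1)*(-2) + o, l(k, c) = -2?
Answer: 1794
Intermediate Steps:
R = -24 (R = -2*(-2) - 28 = 4 - 28 = -24)
(-248 + 2066) + R = (-248 + 2066) - 24 = 1818 - 24 = 1794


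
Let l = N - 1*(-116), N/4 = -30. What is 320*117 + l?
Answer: 37436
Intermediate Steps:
N = -120 (N = 4*(-30) = -120)
l = -4 (l = -120 - 1*(-116) = -120 + 116 = -4)
320*117 + l = 320*117 - 4 = 37440 - 4 = 37436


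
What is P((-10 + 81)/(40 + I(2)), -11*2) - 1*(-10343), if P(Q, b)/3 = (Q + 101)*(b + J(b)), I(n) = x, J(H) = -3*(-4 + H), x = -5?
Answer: 138259/5 ≈ 27652.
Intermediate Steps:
J(H) = 12 - 3*H
I(n) = -5
P(Q, b) = 3*(12 - 2*b)*(101 + Q) (P(Q, b) = 3*((Q + 101)*(b + (12 - 3*b))) = 3*((101 + Q)*(12 - 2*b)) = 3*((12 - 2*b)*(101 + Q)) = 3*(12 - 2*b)*(101 + Q))
P((-10 + 81)/(40 + I(2)), -11*2) - 1*(-10343) = (3636 - (-6666)*2 + 36*((-10 + 81)/(40 - 5)) - 6*(-10 + 81)/(40 - 5)*(-11*2)) - 1*(-10343) = (3636 - 606*(-22) + 36*(71/35) - 6*71/35*(-22)) + 10343 = (3636 + 13332 + 36*(71*(1/35)) - 6*71*(1/35)*(-22)) + 10343 = (3636 + 13332 + 36*(71/35) - 6*71/35*(-22)) + 10343 = (3636 + 13332 + 2556/35 + 9372/35) + 10343 = 86544/5 + 10343 = 138259/5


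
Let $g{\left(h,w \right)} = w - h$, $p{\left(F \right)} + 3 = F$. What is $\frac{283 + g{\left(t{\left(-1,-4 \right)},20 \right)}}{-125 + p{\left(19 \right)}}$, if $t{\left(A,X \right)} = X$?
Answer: $- \frac{307}{109} \approx -2.8165$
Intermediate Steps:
$p{\left(F \right)} = -3 + F$
$\frac{283 + g{\left(t{\left(-1,-4 \right)},20 \right)}}{-125 + p{\left(19 \right)}} = \frac{283 + \left(20 - -4\right)}{-125 + \left(-3 + 19\right)} = \frac{283 + \left(20 + 4\right)}{-125 + 16} = \frac{283 + 24}{-109} = 307 \left(- \frac{1}{109}\right) = - \frac{307}{109}$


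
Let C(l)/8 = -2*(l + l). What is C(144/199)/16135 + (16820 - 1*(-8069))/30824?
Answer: 79773181993/98971702760 ≈ 0.80602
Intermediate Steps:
C(l) = -32*l (C(l) = 8*(-2*(l + l)) = 8*(-4*l) = -32*l)
C(144/199)/16135 + (16820 - 1*(-8069))/30824 = -4608/199/16135 + (16820 - 1*(-8069))/30824 = -4608/199*(1/16135) + (16820 + 8069)*(1/30824) = -32*144/199*(1/16135) + 24889*(1/30824) = -4608/199*1/16135 + 24889/30824 = -4608/3210865 + 24889/30824 = 79773181993/98971702760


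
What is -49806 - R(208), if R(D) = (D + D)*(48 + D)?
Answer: -156302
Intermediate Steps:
R(D) = 2*D*(48 + D) (R(D) = (2*D)*(48 + D) = 2*D*(48 + D))
-49806 - R(208) = -49806 - 2*208*(48 + 208) = -49806 - 2*208*256 = -49806 - 1*106496 = -49806 - 106496 = -156302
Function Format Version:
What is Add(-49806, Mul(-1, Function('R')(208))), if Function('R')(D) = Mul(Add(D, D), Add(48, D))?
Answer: -156302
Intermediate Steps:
Function('R')(D) = Mul(2, D, Add(48, D)) (Function('R')(D) = Mul(Mul(2, D), Add(48, D)) = Mul(2, D, Add(48, D)))
Add(-49806, Mul(-1, Function('R')(208))) = Add(-49806, Mul(-1, Mul(2, 208, Add(48, 208)))) = Add(-49806, Mul(-1, Mul(2, 208, 256))) = Add(-49806, Mul(-1, 106496)) = Add(-49806, -106496) = -156302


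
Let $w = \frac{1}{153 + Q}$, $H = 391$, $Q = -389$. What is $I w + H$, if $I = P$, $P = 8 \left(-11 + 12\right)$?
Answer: $\frac{23067}{59} \approx 390.97$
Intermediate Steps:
$P = 8$ ($P = 8 \cdot 1 = 8$)
$I = 8$
$w = - \frac{1}{236}$ ($w = \frac{1}{153 - 389} = \frac{1}{-236} = - \frac{1}{236} \approx -0.0042373$)
$I w + H = 8 \left(- \frac{1}{236}\right) + 391 = - \frac{2}{59} + 391 = \frac{23067}{59}$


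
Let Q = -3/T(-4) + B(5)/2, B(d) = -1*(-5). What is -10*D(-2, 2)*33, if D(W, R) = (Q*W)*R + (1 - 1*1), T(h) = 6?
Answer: 2640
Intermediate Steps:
B(d) = 5
Q = 2 (Q = -3/6 + 5/2 = -3*⅙ + 5*(½) = -½ + 5/2 = 2)
D(W, R) = 2*R*W (D(W, R) = (2*W)*R + (1 - 1*1) = 2*R*W + (1 - 1) = 2*R*W + 0 = 2*R*W)
-10*D(-2, 2)*33 = -20*2*(-2)*33 = -10*(-8)*33 = 80*33 = 2640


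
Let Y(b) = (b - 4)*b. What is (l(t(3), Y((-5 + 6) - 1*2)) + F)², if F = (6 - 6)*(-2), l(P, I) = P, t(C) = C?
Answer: 9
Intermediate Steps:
Y(b) = b*(-4 + b) (Y(b) = (-4 + b)*b = b*(-4 + b))
F = 0 (F = 0*(-2) = 0)
(l(t(3), Y((-5 + 6) - 1*2)) + F)² = (3 + 0)² = 3² = 9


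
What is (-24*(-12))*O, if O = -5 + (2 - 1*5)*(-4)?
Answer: 2016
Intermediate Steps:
O = 7 (O = -5 + (2 - 5)*(-4) = -5 - 3*(-4) = -5 + 12 = 7)
(-24*(-12))*O = -24*(-12)*7 = 288*7 = 2016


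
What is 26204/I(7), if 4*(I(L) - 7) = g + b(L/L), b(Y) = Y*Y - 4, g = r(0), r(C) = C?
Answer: 104816/25 ≈ 4192.6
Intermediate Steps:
g = 0
b(Y) = -4 + Y² (b(Y) = Y² - 4 = -4 + Y²)
I(L) = 25/4 (I(L) = 7 + (0 + (-4 + (L/L)²))/4 = 7 + (0 + (-4 + 1²))/4 = 7 + (0 + (-4 + 1))/4 = 7 + (0 - 3)/4 = 7 + (¼)*(-3) = 7 - ¾ = 25/4)
26204/I(7) = 26204/(25/4) = 26204*(4/25) = 104816/25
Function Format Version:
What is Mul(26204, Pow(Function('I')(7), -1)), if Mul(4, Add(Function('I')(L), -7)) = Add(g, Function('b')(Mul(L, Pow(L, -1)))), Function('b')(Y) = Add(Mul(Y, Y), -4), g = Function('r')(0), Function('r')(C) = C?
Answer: Rational(104816, 25) ≈ 4192.6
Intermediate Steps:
g = 0
Function('b')(Y) = Add(-4, Pow(Y, 2)) (Function('b')(Y) = Add(Pow(Y, 2), -4) = Add(-4, Pow(Y, 2)))
Function('I')(L) = Rational(25, 4) (Function('I')(L) = Add(7, Mul(Rational(1, 4), Add(0, Add(-4, Pow(Mul(L, Pow(L, -1)), 2))))) = Add(7, Mul(Rational(1, 4), Add(0, Add(-4, Pow(1, 2))))) = Add(7, Mul(Rational(1, 4), Add(0, Add(-4, 1)))) = Add(7, Mul(Rational(1, 4), Add(0, -3))) = Add(7, Mul(Rational(1, 4), -3)) = Add(7, Rational(-3, 4)) = Rational(25, 4))
Mul(26204, Pow(Function('I')(7), -1)) = Mul(26204, Pow(Rational(25, 4), -1)) = Mul(26204, Rational(4, 25)) = Rational(104816, 25)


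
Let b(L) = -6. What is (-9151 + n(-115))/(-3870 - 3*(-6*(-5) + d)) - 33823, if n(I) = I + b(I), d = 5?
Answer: -134437153/3975 ≈ -33821.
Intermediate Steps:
n(I) = -6 + I (n(I) = I - 6 = -6 + I)
(-9151 + n(-115))/(-3870 - 3*(-6*(-5) + d)) - 33823 = (-9151 + (-6 - 115))/(-3870 - 3*(-6*(-5) + 5)) - 33823 = (-9151 - 121)/(-3870 - 3*(30 + 5)) - 33823 = -9272/(-3870 - 3*35) - 33823 = -9272/(-3870 - 105) - 33823 = -9272/(-3975) - 33823 = -9272*(-1/3975) - 33823 = 9272/3975 - 33823 = -134437153/3975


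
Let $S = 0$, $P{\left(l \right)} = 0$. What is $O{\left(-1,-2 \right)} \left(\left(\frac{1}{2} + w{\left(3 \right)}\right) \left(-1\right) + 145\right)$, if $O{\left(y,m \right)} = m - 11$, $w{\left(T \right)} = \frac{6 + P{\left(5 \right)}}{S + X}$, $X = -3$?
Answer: $- \frac{3809}{2} \approx -1904.5$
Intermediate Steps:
$w{\left(T \right)} = -2$ ($w{\left(T \right)} = \frac{6 + 0}{0 - 3} = \frac{6}{-3} = 6 \left(- \frac{1}{3}\right) = -2$)
$O{\left(y,m \right)} = -11 + m$
$O{\left(-1,-2 \right)} \left(\left(\frac{1}{2} + w{\left(3 \right)}\right) \left(-1\right) + 145\right) = \left(-11 - 2\right) \left(\left(\frac{1}{2} - 2\right) \left(-1\right) + 145\right) = - 13 \left(\left(\frac{1}{2} - 2\right) \left(-1\right) + 145\right) = - 13 \left(\left(- \frac{3}{2}\right) \left(-1\right) + 145\right) = - 13 \left(\frac{3}{2} + 145\right) = \left(-13\right) \frac{293}{2} = - \frac{3809}{2}$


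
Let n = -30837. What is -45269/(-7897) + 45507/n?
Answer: 345530458/81173263 ≈ 4.2567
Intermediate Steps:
-45269/(-7897) + 45507/n = -45269/(-7897) + 45507/(-30837) = -45269*(-1/7897) + 45507*(-1/30837) = 45269/7897 - 15169/10279 = 345530458/81173263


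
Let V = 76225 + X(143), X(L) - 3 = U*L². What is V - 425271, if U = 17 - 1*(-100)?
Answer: 2043490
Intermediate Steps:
U = 117 (U = 17 + 100 = 117)
X(L) = 3 + 117*L²
V = 2468761 (V = 76225 + (3 + 117*143²) = 76225 + (3 + 117*20449) = 76225 + (3 + 2392533) = 76225 + 2392536 = 2468761)
V - 425271 = 2468761 - 425271 = 2043490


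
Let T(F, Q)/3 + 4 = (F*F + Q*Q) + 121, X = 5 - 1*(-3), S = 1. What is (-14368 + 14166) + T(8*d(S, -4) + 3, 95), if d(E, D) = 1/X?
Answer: 27272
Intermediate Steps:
X = 8 (X = 5 + 3 = 8)
d(E, D) = ⅛ (d(E, D) = 1/8 = ⅛)
T(F, Q) = 351 + 3*F² + 3*Q² (T(F, Q) = -12 + 3*((F*F + Q*Q) + 121) = -12 + 3*((F² + Q²) + 121) = -12 + 3*(121 + F² + Q²) = -12 + (363 + 3*F² + 3*Q²) = 351 + 3*F² + 3*Q²)
(-14368 + 14166) + T(8*d(S, -4) + 3, 95) = (-14368 + 14166) + (351 + 3*(8*(⅛) + 3)² + 3*95²) = -202 + (351 + 3*(1 + 3)² + 3*9025) = -202 + (351 + 3*4² + 27075) = -202 + (351 + 3*16 + 27075) = -202 + (351 + 48 + 27075) = -202 + 27474 = 27272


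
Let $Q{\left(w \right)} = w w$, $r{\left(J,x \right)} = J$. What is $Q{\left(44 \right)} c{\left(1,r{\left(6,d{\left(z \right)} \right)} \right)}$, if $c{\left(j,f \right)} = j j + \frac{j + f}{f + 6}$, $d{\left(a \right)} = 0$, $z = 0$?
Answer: $\frac{9196}{3} \approx 3065.3$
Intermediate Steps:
$c{\left(j,f \right)} = j^{2} + \frac{f + j}{6 + f}$
$Q{\left(w \right)} = w^{2}$
$Q{\left(44 \right)} c{\left(1,r{\left(6,d{\left(z \right)} \right)} \right)} = 44^{2} \frac{6 + 1 + 6 \cdot 1^{2} + 6 \cdot 1^{2}}{6 + 6} = 1936 \frac{6 + 1 + 6 \cdot 1 + 6 \cdot 1}{12} = 1936 \frac{6 + 1 + 6 + 6}{12} = 1936 \cdot \frac{1}{12} \cdot 19 = 1936 \cdot \frac{19}{12} = \frac{9196}{3}$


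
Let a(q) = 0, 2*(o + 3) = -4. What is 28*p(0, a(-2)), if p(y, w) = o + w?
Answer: -140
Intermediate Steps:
o = -5 (o = -3 + (½)*(-4) = -3 - 2 = -5)
p(y, w) = -5 + w
28*p(0, a(-2)) = 28*(-5 + 0) = 28*(-5) = -140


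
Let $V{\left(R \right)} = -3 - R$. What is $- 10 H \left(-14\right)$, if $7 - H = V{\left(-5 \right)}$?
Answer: $700$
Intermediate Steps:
$H = 5$ ($H = 7 - \left(-3 - -5\right) = 7 - \left(-3 + 5\right) = 7 - 2 = 5$)
$- 10 H \left(-14\right) = \left(-10\right) 5 \left(-14\right) = \left(-50\right) \left(-14\right) = 700$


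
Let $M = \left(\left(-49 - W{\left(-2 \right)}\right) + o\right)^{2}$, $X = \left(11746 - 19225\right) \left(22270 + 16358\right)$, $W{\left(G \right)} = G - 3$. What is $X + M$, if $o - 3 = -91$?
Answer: $-288881388$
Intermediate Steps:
$W{\left(G \right)} = -3 + G$
$o = -88$ ($o = 3 - 91 = -88$)
$X = -288898812$ ($X = \left(-7479\right) 38628 = -288898812$)
$M = 17424$ ($M = \left(\left(-49 - \left(-3 - 2\right)\right) - 88\right)^{2} = \left(\left(-49 - -5\right) - 88\right)^{2} = \left(\left(-49 + 5\right) - 88\right)^{2} = \left(-44 - 88\right)^{2} = \left(-132\right)^{2} = 17424$)
$X + M = -288898812 + 17424 = -288881388$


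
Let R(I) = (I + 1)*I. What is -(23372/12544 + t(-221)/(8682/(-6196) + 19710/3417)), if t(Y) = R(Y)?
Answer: -538107220223663/48324069696 ≈ -11135.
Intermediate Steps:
R(I) = I*(1 + I) (R(I) = (1 + I)*I = I*(1 + I))
t(Y) = Y*(1 + Y)
-(23372/12544 + t(-221)/(8682/(-6196) + 19710/3417)) = -(23372/12544 + (-221*(1 - 221))/(8682/(-6196) + 19710/3417)) = -(23372*(1/12544) + (-221*(-220))/(8682*(-1/6196) + 19710*(1/3417))) = -(5843/3136 + 48620/(-4341/3098 + 6570/1139)) = -(5843/3136 + 48620/(15409461/3528622)) = -(5843/3136 + 48620*(3528622/15409461)) = -(5843/3136 + 171561601640/15409461) = -1*538107220223663/48324069696 = -538107220223663/48324069696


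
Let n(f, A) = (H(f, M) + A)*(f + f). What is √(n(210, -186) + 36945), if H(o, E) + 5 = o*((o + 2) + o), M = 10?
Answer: 5*√1487085 ≈ 6097.3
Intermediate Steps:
H(o, E) = -5 + o*(2 + 2*o) (H(o, E) = -5 + o*((o + 2) + o) = -5 + o*((2 + o) + o) = -5 + o*(2 + 2*o))
n(f, A) = 2*f*(-5 + A + 2*f + 2*f²) (n(f, A) = ((-5 + 2*f + 2*f²) + A)*(f + f) = (-5 + A + 2*f + 2*f²)*(2*f) = 2*f*(-5 + A + 2*f + 2*f²))
√(n(210, -186) + 36945) = √(2*210*(-5 - 186 + 2*210 + 2*210²) + 36945) = √(2*210*(-5 - 186 + 420 + 2*44100) + 36945) = √(2*210*(-5 - 186 + 420 + 88200) + 36945) = √(2*210*88429 + 36945) = √(37140180 + 36945) = √37177125 = 5*√1487085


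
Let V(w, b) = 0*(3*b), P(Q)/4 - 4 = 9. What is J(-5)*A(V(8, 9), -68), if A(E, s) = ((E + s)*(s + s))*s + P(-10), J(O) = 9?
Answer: -5659308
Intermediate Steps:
P(Q) = 52 (P(Q) = 16 + 4*9 = 16 + 36 = 52)
V(w, b) = 0
A(E, s) = 52 + 2*s²*(E + s) (A(E, s) = ((E + s)*(s + s))*s + 52 = ((E + s)*(2*s))*s + 52 = (2*s*(E + s))*s + 52 = 2*s²*(E + s) + 52 = 52 + 2*s²*(E + s))
J(-5)*A(V(8, 9), -68) = 9*(52 + 2*(-68)³ + 2*0*(-68)²) = 9*(52 + 2*(-314432) + 2*0*4624) = 9*(52 - 628864 + 0) = 9*(-628812) = -5659308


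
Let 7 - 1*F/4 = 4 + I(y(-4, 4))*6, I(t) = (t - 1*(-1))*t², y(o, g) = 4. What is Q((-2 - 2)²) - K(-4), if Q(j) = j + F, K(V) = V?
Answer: -1888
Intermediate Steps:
I(t) = t²*(1 + t) (I(t) = (t + 1)*t² = (1 + t)*t² = t²*(1 + t))
F = -1908 (F = 28 - 4*(4 + (4²*(1 + 4))*6) = 28 - 4*(4 + (16*5)*6) = 28 - 4*(4 + 80*6) = 28 - 4*(4 + 480) = 28 - 4*484 = 28 - 1936 = -1908)
Q(j) = -1908 + j (Q(j) = j - 1908 = -1908 + j)
Q((-2 - 2)²) - K(-4) = (-1908 + (-2 - 2)²) - 1*(-4) = (-1908 + (-4)²) + 4 = (-1908 + 16) + 4 = -1892 + 4 = -1888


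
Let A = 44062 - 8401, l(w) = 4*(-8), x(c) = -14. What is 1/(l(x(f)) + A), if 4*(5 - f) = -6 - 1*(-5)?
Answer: 1/35629 ≈ 2.8067e-5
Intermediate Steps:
f = 21/4 (f = 5 - (-6 - 1*(-5))/4 = 5 - (-6 + 5)/4 = 5 - 1/4*(-1) = 5 + 1/4 = 21/4 ≈ 5.2500)
l(w) = -32
A = 35661
1/(l(x(f)) + A) = 1/(-32 + 35661) = 1/35629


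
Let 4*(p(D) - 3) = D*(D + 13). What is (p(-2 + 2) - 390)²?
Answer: 149769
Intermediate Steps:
p(D) = 3 + D*(13 + D)/4 (p(D) = 3 + (D*(D + 13))/4 = 3 + (D*(13 + D))/4 = 3 + D*(13 + D)/4)
(p(-2 + 2) - 390)² = ((3 + (-2 + 2)²/4 + 13*(-2 + 2)/4) - 390)² = ((3 + (¼)*0² + (13/4)*0) - 390)² = ((3 + (¼)*0 + 0) - 390)² = ((3 + 0 + 0) - 390)² = (3 - 390)² = (-387)² = 149769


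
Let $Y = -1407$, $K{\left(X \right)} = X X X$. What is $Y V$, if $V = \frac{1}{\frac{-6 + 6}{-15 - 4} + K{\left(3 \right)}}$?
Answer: $- \frac{469}{9} \approx -52.111$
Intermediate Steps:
$K{\left(X \right)} = X^{3}$ ($K{\left(X \right)} = X^{2} X = X^{3}$)
$V = \frac{1}{27}$ ($V = \frac{1}{\frac{-6 + 6}{-15 - 4} + 3^{3}} = \frac{1}{\frac{0}{-19} + 27} = \frac{1}{0 \left(- \frac{1}{19}\right) + 27} = \frac{1}{0 + 27} = \frac{1}{27} \approx 0.037037$)
$Y V = \left(-1407\right) \frac{1}{27} = - \frac{469}{9}$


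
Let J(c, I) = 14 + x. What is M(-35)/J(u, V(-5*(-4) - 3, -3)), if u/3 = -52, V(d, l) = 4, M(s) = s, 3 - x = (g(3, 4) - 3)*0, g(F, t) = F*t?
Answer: -35/17 ≈ -2.0588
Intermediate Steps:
x = 3 (x = 3 - (3*4 - 3)*0 = 3 - (12 - 3)*0 = 3 - 9*0 = 3 - 1*0 = 3 + 0 = 3)
u = -156 (u = 3*(-52) = -156)
J(c, I) = 17 (J(c, I) = 14 + 3 = 17)
M(-35)/J(u, V(-5*(-4) - 3, -3)) = -35/17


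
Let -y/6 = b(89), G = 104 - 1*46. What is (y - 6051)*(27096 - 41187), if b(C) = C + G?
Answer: 97692903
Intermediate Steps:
G = 58 (G = 104 - 46 = 58)
b(C) = 58 + C (b(C) = C + 58 = 58 + C)
y = -882 (y = -6*(58 + 89) = -6*147 = -882)
(y - 6051)*(27096 - 41187) = (-882 - 6051)*(27096 - 41187) = -6933*(-14091) = 97692903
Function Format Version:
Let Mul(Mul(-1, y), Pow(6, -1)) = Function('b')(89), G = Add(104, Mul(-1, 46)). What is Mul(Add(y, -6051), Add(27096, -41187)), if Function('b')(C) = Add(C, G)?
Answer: 97692903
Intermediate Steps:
G = 58 (G = Add(104, -46) = 58)
Function('b')(C) = Add(58, C) (Function('b')(C) = Add(C, 58) = Add(58, C))
y = -882 (y = Mul(-6, Add(58, 89)) = Mul(-6, 147) = -882)
Mul(Add(y, -6051), Add(27096, -41187)) = Mul(Add(-882, -6051), Add(27096, -41187)) = Mul(-6933, -14091) = 97692903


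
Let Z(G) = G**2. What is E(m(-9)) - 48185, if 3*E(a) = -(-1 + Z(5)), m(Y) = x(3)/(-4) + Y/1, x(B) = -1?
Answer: -48193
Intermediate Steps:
m(Y) = 1/4 + Y (m(Y) = -1/(-4) + Y/1 = -1*(-1/4) + Y*1 = 1/4 + Y)
E(a) = -8 (E(a) = (-(-1 + 5**2))/3 = (-(-1 + 25))/3 = (-1*24)/3 = (1/3)*(-24) = -8)
E(m(-9)) - 48185 = -8 - 48185 = -48193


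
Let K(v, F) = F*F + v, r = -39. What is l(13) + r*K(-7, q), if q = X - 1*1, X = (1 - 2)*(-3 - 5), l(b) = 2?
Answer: -1636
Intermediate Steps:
X = 8 (X = -1*(-8) = 8)
q = 7 (q = 8 - 1*1 = 8 - 1 = 7)
K(v, F) = v + F**2 (K(v, F) = F**2 + v = v + F**2)
l(13) + r*K(-7, q) = 2 - 39*(-7 + 7**2) = 2 - 39*(-7 + 49) = 2 - 39*42 = 2 - 1638 = -1636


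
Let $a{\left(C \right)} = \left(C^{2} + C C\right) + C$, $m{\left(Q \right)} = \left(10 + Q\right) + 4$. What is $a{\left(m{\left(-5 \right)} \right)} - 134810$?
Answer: $-134639$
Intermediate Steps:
$m{\left(Q \right)} = 14 + Q$
$a{\left(C \right)} = C + 2 C^{2}$ ($a{\left(C \right)} = \left(C^{2} + C^{2}\right) + C = 2 C^{2} + C = C + 2 C^{2}$)
$a{\left(m{\left(-5 \right)} \right)} - 134810 = \left(14 - 5\right) \left(1 + 2 \left(14 - 5\right)\right) - 134810 = 9 \left(1 + 2 \cdot 9\right) - 134810 = 9 \left(1 + 18\right) - 134810 = 9 \cdot 19 - 134810 = 171 - 134810 = -134639$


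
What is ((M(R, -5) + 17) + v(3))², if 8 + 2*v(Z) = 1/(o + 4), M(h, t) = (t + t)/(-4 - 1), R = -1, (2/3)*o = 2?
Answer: 44521/196 ≈ 227.15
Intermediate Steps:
o = 3 (o = (3/2)*2 = 3)
M(h, t) = -2*t/5 (M(h, t) = (2*t)/(-5) = (2*t)*(-⅕) = -2*t/5)
v(Z) = -55/14 (v(Z) = -4 + 1/(2*(3 + 4)) = -4 + (½)/7 = -4 + (½)*(⅐) = -4 + 1/14 = -55/14)
((M(R, -5) + 17) + v(3))² = ((-⅖*(-5) + 17) - 55/14)² = ((2 + 17) - 55/14)² = (19 - 55/14)² = (211/14)² = 44521/196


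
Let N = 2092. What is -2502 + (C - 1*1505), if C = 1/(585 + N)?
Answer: -10726738/2677 ≈ -4007.0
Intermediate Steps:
C = 1/2677 (C = 1/(585 + 2092) = 1/2677 ≈ 0.00037355)
-2502 + (C - 1*1505) = -2502 + (1/2677 - 1*1505) = -2502 + (1/2677 - 1505) = -2502 - 4028884/2677 = -10726738/2677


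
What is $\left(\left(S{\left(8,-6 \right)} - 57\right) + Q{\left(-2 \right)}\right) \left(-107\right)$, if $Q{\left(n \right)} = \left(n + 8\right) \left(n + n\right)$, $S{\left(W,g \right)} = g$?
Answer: $9309$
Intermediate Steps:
$Q{\left(n \right)} = 2 n \left(8 + n\right)$ ($Q{\left(n \right)} = \left(8 + n\right) 2 n = 2 n \left(8 + n\right)$)
$\left(\left(S{\left(8,-6 \right)} - 57\right) + Q{\left(-2 \right)}\right) \left(-107\right) = \left(\left(-6 - 57\right) + 2 \left(-2\right) \left(8 - 2\right)\right) \left(-107\right) = \left(\left(-6 - 57\right) + 2 \left(-2\right) 6\right) \left(-107\right) = \left(-63 - 24\right) \left(-107\right) = \left(-87\right) \left(-107\right) = 9309$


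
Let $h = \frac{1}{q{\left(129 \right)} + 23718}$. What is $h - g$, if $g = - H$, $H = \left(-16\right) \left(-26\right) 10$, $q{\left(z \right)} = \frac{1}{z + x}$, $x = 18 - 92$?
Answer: $\frac{5426682615}{1304491} \approx 4160.0$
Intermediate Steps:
$x = -74$ ($x = 18 - 92 = -74$)
$q{\left(z \right)} = \frac{1}{-74 + z}$ ($q{\left(z \right)} = \frac{1}{z - 74} = \frac{1}{-74 + z}$)
$H = 4160$ ($H = 416 \cdot 10 = 4160$)
$h = \frac{55}{1304491}$ ($h = \frac{1}{\frac{1}{-74 + 129} + 23718} = \frac{1}{\frac{1}{55} + 23718} = \frac{1}{\frac{1304491}{55}} = \frac{55}{1304491} \approx 4.2162 \cdot 10^{-5}$)
$g = -4160$ ($g = \left(-1\right) 4160 = -4160$)
$h - g = \frac{55}{1304491} - -4160 = \frac{55}{1304491} + 4160 = \frac{5426682615}{1304491}$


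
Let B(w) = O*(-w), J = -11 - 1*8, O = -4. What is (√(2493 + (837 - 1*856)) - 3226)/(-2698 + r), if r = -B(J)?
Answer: 1613/1311 - √2474/2622 ≈ 1.2114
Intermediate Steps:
J = -19 (J = -11 - 8 = -19)
B(w) = 4*w (B(w) = -(-4)*w = 4*w)
r = 76 (r = -4*(-19) = -1*(-76) = 76)
(√(2493 + (837 - 1*856)) - 3226)/(-2698 + r) = (√(2493 + (837 - 1*856)) - 3226)/(-2698 + 76) = (√(2493 + (837 - 856)) - 3226)/(-2622) = (√(2493 - 19) - 3226)*(-1/2622) = (√2474 - 3226)*(-1/2622) = (-3226 + √2474)*(-1/2622) = 1613/1311 - √2474/2622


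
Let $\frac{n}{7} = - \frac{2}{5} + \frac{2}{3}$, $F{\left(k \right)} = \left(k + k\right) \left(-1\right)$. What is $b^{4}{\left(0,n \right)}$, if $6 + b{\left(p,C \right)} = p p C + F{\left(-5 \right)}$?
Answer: $256$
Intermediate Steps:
$F{\left(k \right)} = - 2 k$ ($F{\left(k \right)} = 2 k \left(-1\right) = - 2 k$)
$n = \frac{28}{15}$ ($n = 7 \left(- \frac{2}{5} + \frac{2}{3}\right) = 7 \cdot \frac{4}{15} = \frac{28}{15} \approx 1.8667$)
$b{\left(p,C \right)} = 4 + C p^{2}$ ($b{\left(p,C \right)} = -6 + \left(p p C - -10\right) = -6 + \left(p^{2} C + 10\right) = -6 + \left(C p^{2} + 10\right) = -6 + \left(10 + C p^{2}\right) = 4 + C p^{2}$)
$b^{4}{\left(0,n \right)} = \left(4 + \frac{28 \cdot 0^{2}}{15}\right)^{4} = \left(4 + \frac{28}{15} \cdot 0\right)^{4} = \left(4 + 0\right)^{4} = 4^{4} = 256$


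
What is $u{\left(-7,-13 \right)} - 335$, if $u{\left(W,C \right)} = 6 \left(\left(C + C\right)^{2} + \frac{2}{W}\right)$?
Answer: $\frac{26035}{7} \approx 3719.3$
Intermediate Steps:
$u{\left(W,C \right)} = \frac{12}{W} + 24 C^{2}$ ($u{\left(W,C \right)} = 6 \left(\left(2 C\right)^{2} + \frac{2}{W}\right) = 6 \left(4 C^{2} + \frac{2}{W}\right) = 6 \left(\frac{2}{W} + 4 C^{2}\right) = \frac{12}{W} + 24 C^{2}$)
$u{\left(-7,-13 \right)} - 335 = \left(\frac{12}{-7} + 24 \left(-13\right)^{2}\right) - 335 = \left(12 \left(- \frac{1}{7}\right) + 24 \cdot 169\right) - 335 = \left(- \frac{12}{7} + 4056\right) - 335 = \frac{28380}{7} - 335 = \frac{26035}{7}$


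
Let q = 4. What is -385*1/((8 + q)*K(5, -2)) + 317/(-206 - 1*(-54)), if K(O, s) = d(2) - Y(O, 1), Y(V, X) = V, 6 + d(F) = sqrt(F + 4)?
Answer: 10313/10488 + 77*sqrt(6)/276 ≈ 1.6667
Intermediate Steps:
d(F) = -6 + sqrt(4 + F) (d(F) = -6 + sqrt(F + 4) = -6 + sqrt(4 + F))
K(O, s) = -6 + sqrt(6) - O (K(O, s) = (-6 + sqrt(4 + 2)) - O = (-6 + sqrt(6)) - O = -6 + sqrt(6) - O)
-385*1/((8 + q)*K(5, -2)) + 317/(-206 - 1*(-54)) = -385*1/((8 + 4)*(-6 + sqrt(6) - 1*5)) + 317/(-206 - 1*(-54)) = -385*1/(12*(-6 + sqrt(6) - 5)) + 317/(-206 + 54) = -385*1/(12*(-11 + sqrt(6))) + 317/(-152) = -385/(-132 + 12*sqrt(6)) + 317*(-1/152) = -385/(-132 + 12*sqrt(6)) - 317/152 = -317/152 - 385/(-132 + 12*sqrt(6))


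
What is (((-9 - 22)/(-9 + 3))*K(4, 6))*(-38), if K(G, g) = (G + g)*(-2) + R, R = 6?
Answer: 8246/3 ≈ 2748.7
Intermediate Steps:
K(G, g) = 6 - 2*G - 2*g (K(G, g) = (G + g)*(-2) + 6 = (-2*G - 2*g) + 6 = 6 - 2*G - 2*g)
(((-9 - 22)/(-9 + 3))*K(4, 6))*(-38) = (((-9 - 22)/(-9 + 3))*(6 - 2*4 - 2*6))*(-38) = ((-31/(-6))*(6 - 8 - 12))*(-38) = (-31*(-⅙)*(-14))*(-38) = ((31/6)*(-14))*(-38) = -217/3*(-38) = 8246/3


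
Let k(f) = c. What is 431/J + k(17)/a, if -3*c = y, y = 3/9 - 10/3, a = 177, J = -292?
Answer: -75995/51684 ≈ -1.4704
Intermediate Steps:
y = -3 (y = 3*(⅑) - 10*⅓ = ⅓ - 10/3 = -3)
c = 1 (c = -⅓*(-3) = 1)
k(f) = 1
431/J + k(17)/a = 431/(-292) + 1/177 = 431*(-1/292) + 1*(1/177) = -431/292 + 1/177 = -75995/51684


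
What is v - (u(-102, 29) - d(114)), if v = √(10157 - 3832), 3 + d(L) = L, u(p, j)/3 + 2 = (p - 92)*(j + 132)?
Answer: 93819 + 5*√253 ≈ 93899.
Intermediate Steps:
u(p, j) = -6 + 3*(-92 + p)*(132 + j) (u(p, j) = -6 + 3*((p - 92)*(j + 132)) = -6 + 3*((-92 + p)*(132 + j)) = -6 + 3*(-92 + p)*(132 + j))
d(L) = -3 + L
v = 5*√253 (v = √6325 = 5*√253 ≈ 79.530)
v - (u(-102, 29) - d(114)) = 5*√253 - ((-36438 - 276*29 + 396*(-102) + 3*29*(-102)) - (-3 + 114)) = 5*√253 - ((-36438 - 8004 - 40392 - 8874) - 1*111) = 5*√253 - (-93708 - 111) = 5*√253 - 1*(-93819) = 5*√253 + 93819 = 93819 + 5*√253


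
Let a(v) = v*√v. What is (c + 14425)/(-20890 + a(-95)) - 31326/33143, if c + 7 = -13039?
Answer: (-129390*√95 + 30439319*I)/(7205*(-4178*I + 19*√95)) ≈ -1.0111 + 0.0029203*I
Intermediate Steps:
c = -13046 (c = -7 - 13039 = -13046)
a(v) = v^(3/2)
(c + 14425)/(-20890 + a(-95)) - 31326/33143 = (-13046 + 14425)/(-20890 + (-95)^(3/2)) - 31326/33143 = 1379/(-20890 - 95*I*√95) - 31326/33143 = 1379/(-20890 - 95*I*√95) - 1*1362/1441 = 1379/(-20890 - 95*I*√95) - 1362/1441 = -1362/1441 + 1379/(-20890 - 95*I*√95)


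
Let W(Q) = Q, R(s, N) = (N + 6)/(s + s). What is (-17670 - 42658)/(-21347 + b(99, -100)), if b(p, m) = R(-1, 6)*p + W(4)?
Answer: 60328/21937 ≈ 2.7501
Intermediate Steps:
R(s, N) = (6 + N)/(2*s) (R(s, N) = (6 + N)/((2*s)) = (6 + N)*(1/(2*s)) = (6 + N)/(2*s))
b(p, m) = 4 - 6*p (b(p, m) = ((½)*(6 + 6)/(-1))*p + 4 = ((½)*(-1)*12)*p + 4 = -6*p + 4 = 4 - 6*p)
(-17670 - 42658)/(-21347 + b(99, -100)) = (-17670 - 42658)/(-21347 + (4 - 6*99)) = -60328/(-21347 + (4 - 594)) = -60328/(-21347 - 590) = -60328/(-21937) = -60328*(-1/21937) = 60328/21937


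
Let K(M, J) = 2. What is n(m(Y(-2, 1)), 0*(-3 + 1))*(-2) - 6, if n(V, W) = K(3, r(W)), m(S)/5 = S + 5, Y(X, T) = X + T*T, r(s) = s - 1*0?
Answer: -10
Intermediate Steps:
r(s) = s (r(s) = s + 0 = s)
Y(X, T) = X + T**2
m(S) = 25 + 5*S (m(S) = 5*(S + 5) = 5*(5 + S) = 25 + 5*S)
n(V, W) = 2
n(m(Y(-2, 1)), 0*(-3 + 1))*(-2) - 6 = 2*(-2) - 6 = -4 - 6 = -10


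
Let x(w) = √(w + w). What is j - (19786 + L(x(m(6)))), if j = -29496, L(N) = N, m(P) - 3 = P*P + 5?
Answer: -49282 - 2*√22 ≈ -49291.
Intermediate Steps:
m(P) = 8 + P² (m(P) = 3 + (P*P + 5) = 3 + (P² + 5) = 3 + (5 + P²) = 8 + P²)
x(w) = √2*√w (x(w) = √(2*w) = √2*√w)
j - (19786 + L(x(m(6)))) = -29496 - (19786 + √2*√(8 + 6²)) = -29496 - (19786 + √2*√(8 + 36)) = -29496 - (19786 + √2*√44) = -29496 - (19786 + √2*(2*√11)) = -29496 - (19786 + 2*√22) = -29496 + (-19786 - 2*√22) = -49282 - 2*√22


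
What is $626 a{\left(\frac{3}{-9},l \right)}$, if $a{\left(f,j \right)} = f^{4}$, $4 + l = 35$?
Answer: $\frac{626}{81} \approx 7.7284$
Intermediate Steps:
$l = 31$ ($l = -4 + 35 = 31$)
$626 a{\left(\frac{3}{-9},l \right)} = 626 \left(\frac{3}{-9}\right)^{4} = 626 \left(3 \left(- \frac{1}{9}\right)\right)^{4} = 626 \left(- \frac{1}{3}\right)^{4} = 626 \cdot \frac{1}{81} = \frac{626}{81}$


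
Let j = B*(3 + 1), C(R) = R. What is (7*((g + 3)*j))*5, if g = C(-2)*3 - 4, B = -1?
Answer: 980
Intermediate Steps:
g = -10 (g = -2*3 - 4 = -6 - 4 = -10)
j = -4 (j = -(3 + 1) = -1*4 = -4)
(7*((g + 3)*j))*5 = (7*((-10 + 3)*(-4)))*5 = (7*(-7*(-4)))*5 = (7*28)*5 = 196*5 = 980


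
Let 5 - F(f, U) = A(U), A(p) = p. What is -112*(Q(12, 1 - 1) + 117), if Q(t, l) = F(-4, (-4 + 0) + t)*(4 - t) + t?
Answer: -17136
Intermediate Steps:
F(f, U) = 5 - U
Q(t, l) = t + (4 - t)*(9 - t) (Q(t, l) = (5 - ((-4 + 0) + t))*(4 - t) + t = (5 - (-4 + t))*(4 - t) + t = (5 + (4 - t))*(4 - t) + t = (9 - t)*(4 - t) + t = (4 - t)*(9 - t) + t = t + (4 - t)*(9 - t))
-112*(Q(12, 1 - 1) + 117) = -112*((36 + 12² - 12*12) + 117) = -112*((36 + 144 - 144) + 117) = -112*(36 + 117) = -112*153 = -17136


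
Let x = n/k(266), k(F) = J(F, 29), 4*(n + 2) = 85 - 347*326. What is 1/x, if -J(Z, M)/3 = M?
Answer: 348/113045 ≈ 0.0030784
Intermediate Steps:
n = -113045/4 (n = -2 + (85 - 347*326)/4 = -2 + (85 - 113122)/4 = -2 + (¼)*(-113037) = -2 - 113037/4 = -113045/4 ≈ -28261.)
J(Z, M) = -3*M
k(F) = -87 (k(F) = -3*29 = -87)
x = 113045/348 (x = -113045/4/(-87) = -113045/4*(-1/87) = 113045/348 ≈ 324.84)
1/x = 1/(113045/348) = 348/113045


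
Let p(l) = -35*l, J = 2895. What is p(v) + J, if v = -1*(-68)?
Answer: 515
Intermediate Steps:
v = 68
p(v) + J = -35*68 + 2895 = -2380 + 2895 = 515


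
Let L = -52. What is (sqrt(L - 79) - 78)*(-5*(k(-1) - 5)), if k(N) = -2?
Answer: -2730 + 35*I*sqrt(131) ≈ -2730.0 + 400.59*I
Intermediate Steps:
(sqrt(L - 79) - 78)*(-5*(k(-1) - 5)) = (sqrt(-52 - 79) - 78)*(-5*(-2 - 5)) = (sqrt(-131) - 78)*(-5*(-7)) = (I*sqrt(131) - 78)*35 = (-78 + I*sqrt(131))*35 = -2730 + 35*I*sqrt(131)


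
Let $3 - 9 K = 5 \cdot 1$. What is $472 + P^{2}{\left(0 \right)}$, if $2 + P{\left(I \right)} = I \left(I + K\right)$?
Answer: $476$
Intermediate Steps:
$K = - \frac{2}{9}$ ($K = \frac{1}{3} - \frac{5 \cdot 1}{9} = \frac{1}{3} - \frac{5}{9} = - \frac{2}{9} \approx -0.22222$)
$P{\left(I \right)} = -2 + I \left(- \frac{2}{9} + I\right)$ ($P{\left(I \right)} = -2 + I \left(I - \frac{2}{9}\right) = -2 + I \left(- \frac{2}{9} + I\right)$)
$472 + P^{2}{\left(0 \right)} = 472 + \left(-2 + 0^{2} - 0\right)^{2} = 472 + \left(-2 + 0 + 0\right)^{2} = 472 + \left(-2\right)^{2} = 472 + 4 = 476$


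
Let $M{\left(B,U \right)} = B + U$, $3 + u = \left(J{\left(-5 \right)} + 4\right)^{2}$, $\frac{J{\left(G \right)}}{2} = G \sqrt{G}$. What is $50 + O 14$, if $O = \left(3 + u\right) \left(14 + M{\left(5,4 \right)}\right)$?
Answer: $-155798 - 25760 i \sqrt{5} \approx -1.558 \cdot 10^{5} - 57601.0 i$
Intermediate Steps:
$J{\left(G \right)} = 2 G^{\frac{3}{2}}$ ($J{\left(G \right)} = 2 G \sqrt{G} = 2 G^{\frac{3}{2}}$)
$u = -3 + \left(4 - 10 i \sqrt{5}\right)^{2}$ ($u = -3 + \left(2 \left(-5\right)^{\frac{3}{2}} + 4\right)^{2} = -3 + \left(2 \left(- 5 i \sqrt{5}\right) + 4\right)^{2} = -3 + \left(- 10 i \sqrt{5} + 4\right)^{2} = -3 + \left(4 - 10 i \sqrt{5}\right)^{2} \approx -487.0 - 178.89 i$)
$O = -11132 - 1840 i \sqrt{5}$ ($O = \left(3 - \left(487 + 80 i \sqrt{5}\right)\right) \left(14 + \left(5 + 4\right)\right) = \left(-484 - 80 i \sqrt{5}\right) \left(14 + 9\right) = \left(-484 - 80 i \sqrt{5}\right) 23 = -11132 - 1840 i \sqrt{5} \approx -11132.0 - 4114.4 i$)
$50 + O 14 = 50 + \left(-11132 - 1840 i \sqrt{5}\right) 14 = 50 - \left(155848 + 25760 i \sqrt{5}\right) = -155798 - 25760 i \sqrt{5}$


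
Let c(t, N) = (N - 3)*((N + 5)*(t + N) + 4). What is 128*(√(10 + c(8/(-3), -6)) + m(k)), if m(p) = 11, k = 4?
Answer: 1408 + 256*I*√26 ≈ 1408.0 + 1305.3*I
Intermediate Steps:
c(t, N) = (-3 + N)*(4 + (5 + N)*(N + t)) (c(t, N) = (-3 + N)*((5 + N)*(N + t) + 4) = (-3 + N)*(4 + (5 + N)*(N + t)))
128*(√(10 + c(8/(-3), -6)) + m(k)) = 128*(√(10 + (-12 + (-6)³ - 120/(-3) - 11*(-6) + 2*(-6)² + (8/(-3))*(-6)² + 2*(-6)*(8/(-3)))) + 11) = 128*(√(10 + (-12 - 216 - 120*(-1)/3 + 66 + 2*36 + (8*(-⅓))*36 + 2*(-6)*(8*(-⅓)))) + 11) = 128*(√(10 + (-12 - 216 - 15*(-8/3) + 66 + 72 - 8/3*36 + 2*(-6)*(-8/3))) + 11) = 128*(√(10 + (-12 - 216 + 40 + 66 + 72 - 96 + 32)) + 11) = 128*(√(10 - 114) + 11) = 128*(√(-104) + 11) = 128*(2*I*√26 + 11) = 128*(11 + 2*I*√26) = 1408 + 256*I*√26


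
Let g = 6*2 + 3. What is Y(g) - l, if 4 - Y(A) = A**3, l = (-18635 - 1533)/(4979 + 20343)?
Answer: -42670147/12661 ≈ -3370.2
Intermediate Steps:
l = -10084/12661 (l = -20168/25322 = -20168*1/25322 = -10084/12661 ≈ -0.79646)
g = 15 (g = 12 + 3 = 15)
Y(A) = 4 - A**3
Y(g) - l = (4 - 1*15**3) - 1*(-10084/12661) = (4 - 1*3375) + 10084/12661 = (4 - 3375) + 10084/12661 = -3371 + 10084/12661 = -42670147/12661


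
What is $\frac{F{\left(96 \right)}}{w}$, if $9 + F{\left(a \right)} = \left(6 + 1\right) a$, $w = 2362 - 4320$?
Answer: $- \frac{663}{1958} \approx -0.33861$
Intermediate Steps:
$w = -1958$ ($w = 2362 - 4320 = -1958$)
$F{\left(a \right)} = -9 + 7 a$ ($F{\left(a \right)} = -9 + \left(6 + 1\right) a = -9 + 7 a$)
$\frac{F{\left(96 \right)}}{w} = \frac{-9 + 7 \cdot 96}{-1958} = \left(-9 + 672\right) \left(- \frac{1}{1958}\right) = 663 \left(- \frac{1}{1958}\right) = - \frac{663}{1958}$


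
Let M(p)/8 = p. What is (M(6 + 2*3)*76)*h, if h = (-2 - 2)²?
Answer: 116736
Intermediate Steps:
h = 16 (h = (-4)² = 16)
M(p) = 8*p
(M(6 + 2*3)*76)*h = ((8*(6 + 2*3))*76)*16 = ((8*(6 + 6))*76)*16 = ((8*12)*76)*16 = (96*76)*16 = 7296*16 = 116736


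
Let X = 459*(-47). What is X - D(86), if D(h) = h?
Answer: -21659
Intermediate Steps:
X = -21573
X - D(86) = -21573 - 1*86 = -21573 - 86 = -21659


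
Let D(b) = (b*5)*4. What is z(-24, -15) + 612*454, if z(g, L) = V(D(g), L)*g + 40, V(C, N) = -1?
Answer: 277912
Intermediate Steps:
D(b) = 20*b (D(b) = (5*b)*4 = 20*b)
z(g, L) = 40 - g (z(g, L) = -g + 40 = 40 - g)
z(-24, -15) + 612*454 = (40 - 1*(-24)) + 612*454 = (40 + 24) + 277848 = 64 + 277848 = 277912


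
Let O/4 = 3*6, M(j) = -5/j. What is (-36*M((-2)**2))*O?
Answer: 3240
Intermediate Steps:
O = 72 (O = 4*(3*6) = 4*18 = 72)
(-36*M((-2)**2))*O = -(-180)/((-2)**2)*72 = -(-180)/4*72 = -36*(-5/4)*72 = 45*72 = 3240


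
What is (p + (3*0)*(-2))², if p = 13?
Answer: 169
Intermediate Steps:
(p + (3*0)*(-2))² = (13 + (3*0)*(-2))² = (13 + 0*(-2))² = (13 + 0)² = 13² = 169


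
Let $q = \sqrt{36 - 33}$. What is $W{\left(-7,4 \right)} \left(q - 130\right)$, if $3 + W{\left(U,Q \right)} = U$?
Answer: $1300 - 10 \sqrt{3} \approx 1282.7$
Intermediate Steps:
$W{\left(U,Q \right)} = -3 + U$
$q = \sqrt{3} \approx 1.732$
$W{\left(-7,4 \right)} \left(q - 130\right) = \left(-3 - 7\right) \left(\sqrt{3} - 130\right) = - 10 \left(-130 + \sqrt{3}\right) = 1300 - 10 \sqrt{3}$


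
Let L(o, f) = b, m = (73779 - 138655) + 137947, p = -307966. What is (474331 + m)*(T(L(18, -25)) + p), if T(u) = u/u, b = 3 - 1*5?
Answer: -168580656930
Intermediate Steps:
b = -2 (b = 3 - 5 = -2)
m = 73071 (m = -64876 + 137947 = 73071)
L(o, f) = -2
T(u) = 1
(474331 + m)*(T(L(18, -25)) + p) = (474331 + 73071)*(1 - 307966) = 547402*(-307965) = -168580656930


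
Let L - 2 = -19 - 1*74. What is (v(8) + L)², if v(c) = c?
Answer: 6889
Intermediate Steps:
L = -91 (L = 2 + (-19 - 1*74) = 2 + (-19 - 74) = 2 - 93 = -91)
(v(8) + L)² = (8 - 91)² = (-83)² = 6889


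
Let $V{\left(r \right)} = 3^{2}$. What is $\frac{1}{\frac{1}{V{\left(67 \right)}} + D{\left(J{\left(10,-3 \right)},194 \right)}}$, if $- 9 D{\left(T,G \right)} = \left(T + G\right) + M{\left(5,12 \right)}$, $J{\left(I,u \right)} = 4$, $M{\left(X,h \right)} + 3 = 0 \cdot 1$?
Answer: $- \frac{9}{194} \approx -0.046392$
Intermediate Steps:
$V{\left(r \right)} = 9$
$M{\left(X,h \right)} = -3$ ($M{\left(X,h \right)} = -3 + 0 \cdot 1 = -3 + 0 = -3$)
$D{\left(T,G \right)} = \frac{1}{3} - \frac{G}{9} - \frac{T}{9}$ ($D{\left(T,G \right)} = - \frac{\left(T + G\right) - 3}{9} = - \frac{\left(G + T\right) - 3}{9} = - \frac{-3 + G + T}{9} = \frac{1}{3} - \frac{G}{9} - \frac{T}{9}$)
$\frac{1}{\frac{1}{V{\left(67 \right)}} + D{\left(J{\left(10,-3 \right)},194 \right)}} = \frac{1}{\frac{1}{9} - \frac{65}{3}} = \frac{1}{- \frac{194}{9}} = - \frac{9}{194}$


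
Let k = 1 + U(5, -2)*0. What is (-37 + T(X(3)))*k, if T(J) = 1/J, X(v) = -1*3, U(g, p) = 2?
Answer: -112/3 ≈ -37.333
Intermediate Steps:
X(v) = -3
k = 1 (k = 1 + 2*0 = 1 + 0 = 1)
(-37 + T(X(3)))*k = (-37 + 1/(-3))*1 = (-37 - 1/3)*1 = -112/3*1 = -112/3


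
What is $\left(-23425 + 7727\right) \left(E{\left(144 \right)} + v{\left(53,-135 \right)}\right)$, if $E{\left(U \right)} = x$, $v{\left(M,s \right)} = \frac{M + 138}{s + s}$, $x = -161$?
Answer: $\frac{342695189}{135} \approx 2.5385 \cdot 10^{6}$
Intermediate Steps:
$v{\left(M,s \right)} = \frac{138 + M}{2 s}$
$E{\left(U \right)} = -161$
$\left(-23425 + 7727\right) \left(E{\left(144 \right)} + v{\left(53,-135 \right)}\right) = \left(-23425 + 7727\right) \left(-161 + \frac{138 + 53}{2 \left(-135\right)}\right) = - 15698 \left(-161 + \frac{1}{2} \left(- \frac{1}{135}\right) 191\right) = - 15698 \left(-161 - \frac{191}{270}\right) = \left(-15698\right) \left(- \frac{43661}{270}\right) = \frac{342695189}{135}$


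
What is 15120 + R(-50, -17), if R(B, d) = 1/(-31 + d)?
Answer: 725759/48 ≈ 15120.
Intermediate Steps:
15120 + R(-50, -17) = 15120 + 1/(-31 - 17) = 15120 + 1/(-48) = 15120 - 1/48 = 725759/48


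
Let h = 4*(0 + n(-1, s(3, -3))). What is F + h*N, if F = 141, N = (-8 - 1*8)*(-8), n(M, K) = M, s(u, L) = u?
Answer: -371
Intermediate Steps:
N = 128 (N = (-8 - 8)*(-8) = -16*(-8) = 128)
h = -4 (h = 4*(0 - 1) = 4*(-1) = -4)
F + h*N = 141 - 4*128 = 141 - 512 = -371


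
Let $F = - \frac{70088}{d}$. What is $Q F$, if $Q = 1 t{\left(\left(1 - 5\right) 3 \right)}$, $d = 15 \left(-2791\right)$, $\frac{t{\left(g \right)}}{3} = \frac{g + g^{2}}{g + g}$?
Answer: $- \frac{385484}{13955} \approx -27.623$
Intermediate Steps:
$t{\left(g \right)} = \frac{3 \left(g + g^{2}\right)}{2 g}$ ($t{\left(g \right)} = 3 \frac{g + g^{2}}{g + g} = 3 \frac{g + g^{2}}{2 g} = \frac{3 \left(g + g^{2}\right)}{2 g}$)
$d = -41865$
$Q = - \frac{33}{2}$ ($Q = 1 \left(\frac{3}{2} + \frac{3 \left(1 - 5\right) 3}{2}\right) = 1 \left(\frac{3}{2} + \frac{3 \left(\left(-4\right) 3\right)}{2}\right) = 1 \left(\frac{3}{2} + \frac{3}{2} \left(-12\right)\right) = 1 \left(\frac{3}{2} - 18\right) = 1 \left(- \frac{33}{2}\right) = - \frac{33}{2} \approx -16.5$)
$F = \frac{70088}{41865}$ ($F = - \frac{70088}{-41865} = \left(-70088\right) \left(- \frac{1}{41865}\right) = \frac{70088}{41865} \approx 1.6741$)
$Q F = \left(- \frac{33}{2}\right) \frac{70088}{41865} = - \frac{385484}{13955}$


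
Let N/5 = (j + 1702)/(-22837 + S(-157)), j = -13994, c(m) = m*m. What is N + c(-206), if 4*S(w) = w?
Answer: 776670404/18301 ≈ 42439.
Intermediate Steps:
c(m) = m²
S(w) = w/4
N = 49168/18301 (N = 5*((-13994 + 1702)/(-22837 + (¼)*(-157))) = 5*(-12292/(-22837 - 157/4)) = 5*(-12292/(-91505/4)) = 5*(-12292*(-4/91505)) = 5*(49168/91505) = 49168/18301 ≈ 2.6866)
N + c(-206) = 49168/18301 + (-206)² = 49168/18301 + 42436 = 776670404/18301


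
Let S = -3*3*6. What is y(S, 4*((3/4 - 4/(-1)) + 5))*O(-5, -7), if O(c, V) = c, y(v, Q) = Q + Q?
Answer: -390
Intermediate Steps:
S = -54 (S = -9*6 = -54)
y(v, Q) = 2*Q
y(S, 4*((3/4 - 4/(-1)) + 5))*O(-5, -7) = (2*(4*((3/4 - 4/(-1)) + 5)))*(-5) = (2*(4*((3*(¼) - 4*(-1)) + 5)))*(-5) = (2*(4*((¾ + 4) + 5)))*(-5) = (2*(4*(19/4 + 5)))*(-5) = (2*(4*(39/4)))*(-5) = (2*39)*(-5) = 78*(-5) = -390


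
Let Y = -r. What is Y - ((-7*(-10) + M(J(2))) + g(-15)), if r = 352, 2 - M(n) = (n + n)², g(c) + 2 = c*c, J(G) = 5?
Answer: -547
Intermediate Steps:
g(c) = -2 + c² (g(c) = -2 + c*c = -2 + c²)
M(n) = 2 - 4*n² (M(n) = 2 - (n + n)² = 2 - (2*n)² = 2 - 4*n²)
Y = -352 (Y = -1*352 = -352)
Y - ((-7*(-10) + M(J(2))) + g(-15)) = -352 - ((-7*(-10) + (2 - 4*5²)) + (-2 + (-15)²)) = -352 - ((70 + (2 - 4*25)) + (-2 + 225)) = -352 - ((70 + (2 - 100)) + 223) = -352 - ((70 - 98) + 223) = -352 - (-28 + 223) = -352 - 1*195 = -352 - 195 = -547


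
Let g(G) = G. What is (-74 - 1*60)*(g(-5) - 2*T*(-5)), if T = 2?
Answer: -2010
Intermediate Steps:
(-74 - 1*60)*(g(-5) - 2*T*(-5)) = (-74 - 1*60)*(-5 - 2*2*(-5)) = (-74 - 60)*(-5 - 4*(-5)) = -134*(-5 + 20) = -134*15 = -2010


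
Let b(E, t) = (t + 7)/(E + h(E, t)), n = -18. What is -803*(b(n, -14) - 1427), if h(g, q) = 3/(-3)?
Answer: 21766118/19 ≈ 1.1456e+6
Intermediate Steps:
h(g, q) = -1 (h(g, q) = 3*(-1/3) = -1)
b(E, t) = (7 + t)/(-1 + E) (b(E, t) = (t + 7)/(E - 1) = (7 + t)/(-1 + E))
-803*(b(n, -14) - 1427) = -803*((7 - 14)/(-1 - 18) - 1427) = -803*(-7/(-19) - 1427) = -803*(-1/19*(-7) - 1427) = -803*(7/19 - 1427) = -803*(-27106/19) = 21766118/19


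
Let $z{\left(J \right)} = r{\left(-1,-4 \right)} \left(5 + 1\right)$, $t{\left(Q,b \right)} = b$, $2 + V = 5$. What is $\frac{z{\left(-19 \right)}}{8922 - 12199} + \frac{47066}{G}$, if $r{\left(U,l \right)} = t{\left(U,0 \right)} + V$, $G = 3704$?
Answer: $\frac{77084305}{6069004} \approx 12.701$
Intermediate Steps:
$V = 3$ ($V = -2 + 5 = 3$)
$r{\left(U,l \right)} = 3$ ($r{\left(U,l \right)} = 0 + 3 = 3$)
$z{\left(J \right)} = 18$ ($z{\left(J \right)} = 3 \left(5 + 1\right) = 3 \cdot 6 = 18$)
$\frac{z{\left(-19 \right)}}{8922 - 12199} + \frac{47066}{G} = \frac{18}{8922 - 12199} + \frac{47066}{3704} = \frac{18}{8922 - 12199} + 47066 \cdot \frac{1}{3704} = \frac{18}{-3277} + \frac{23533}{1852} = 18 \left(- \frac{1}{3277}\right) + \frac{23533}{1852} = - \frac{18}{3277} + \frac{23533}{1852} = \frac{77084305}{6069004}$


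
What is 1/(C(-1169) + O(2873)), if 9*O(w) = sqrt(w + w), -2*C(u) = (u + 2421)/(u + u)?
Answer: -29637657/7844324017 + 159887637*sqrt(34)/7844324017 ≈ 0.11507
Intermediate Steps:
C(u) = -(2421 + u)/(4*u) (C(u) = -(u + 2421)/(2*(u + u)) = -(2421 + u)/(2*(2*u)) = -(2421 + u)*1/(2*u)/2 = -(2421 + u)/(4*u))
O(w) = sqrt(2)*sqrt(w)/9 (O(w) = sqrt(w + w)/9 = sqrt(2*w)/9 = (sqrt(2)*sqrt(w))/9 = sqrt(2)*sqrt(w)/9)
1/(C(-1169) + O(2873)) = 1/((1/4)*(-2421 - 1*(-1169))/(-1169) + sqrt(2)*sqrt(2873)/9) = 1/((1/4)*(-1/1169)*(-2421 + 1169) + sqrt(2)*(13*sqrt(17))/9) = 1/((1/4)*(-1/1169)*(-1252) + 13*sqrt(34)/9) = 1/(313/1169 + 13*sqrt(34)/9)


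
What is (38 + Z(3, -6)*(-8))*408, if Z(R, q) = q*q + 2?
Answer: -108528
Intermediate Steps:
Z(R, q) = 2 + q² (Z(R, q) = q² + 2 = 2 + q²)
(38 + Z(3, -6)*(-8))*408 = (38 + (2 + (-6)²)*(-8))*408 = (38 + (2 + 36)*(-8))*408 = (38 + 38*(-8))*408 = (38 - 304)*408 = -266*408 = -108528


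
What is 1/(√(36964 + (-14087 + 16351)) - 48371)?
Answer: -48371/2339714413 - 2*√9807/2339714413 ≈ -2.0759e-5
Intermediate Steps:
1/(√(36964 + (-14087 + 16351)) - 48371) = 1/(√(36964 + 2264) - 48371) = 1/(√39228 - 48371) = 1/(2*√9807 - 48371) = 1/(-48371 + 2*√9807)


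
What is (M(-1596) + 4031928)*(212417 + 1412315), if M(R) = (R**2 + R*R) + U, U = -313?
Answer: 14827380594404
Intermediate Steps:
M(R) = -313 + 2*R**2 (M(R) = (R**2 + R*R) - 313 = (R**2 + R**2) - 313 = 2*R**2 - 313 = -313 + 2*R**2)
(M(-1596) + 4031928)*(212417 + 1412315) = ((-313 + 2*(-1596)**2) + 4031928)*(212417 + 1412315) = ((-313 + 2*2547216) + 4031928)*1624732 = ((-313 + 5094432) + 4031928)*1624732 = (5094119 + 4031928)*1624732 = 9126047*1624732 = 14827380594404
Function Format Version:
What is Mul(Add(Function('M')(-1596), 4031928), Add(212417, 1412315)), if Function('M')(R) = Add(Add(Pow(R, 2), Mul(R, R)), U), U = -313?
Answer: 14827380594404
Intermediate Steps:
Function('M')(R) = Add(-313, Mul(2, Pow(R, 2))) (Function('M')(R) = Add(Add(Pow(R, 2), Mul(R, R)), -313) = Add(Add(Pow(R, 2), Pow(R, 2)), -313) = Add(Mul(2, Pow(R, 2)), -313) = Add(-313, Mul(2, Pow(R, 2))))
Mul(Add(Function('M')(-1596), 4031928), Add(212417, 1412315)) = Mul(Add(Add(-313, Mul(2, Pow(-1596, 2))), 4031928), Add(212417, 1412315)) = Mul(Add(Add(-313, Mul(2, 2547216)), 4031928), 1624732) = Mul(Add(Add(-313, 5094432), 4031928), 1624732) = Mul(Add(5094119, 4031928), 1624732) = Mul(9126047, 1624732) = 14827380594404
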